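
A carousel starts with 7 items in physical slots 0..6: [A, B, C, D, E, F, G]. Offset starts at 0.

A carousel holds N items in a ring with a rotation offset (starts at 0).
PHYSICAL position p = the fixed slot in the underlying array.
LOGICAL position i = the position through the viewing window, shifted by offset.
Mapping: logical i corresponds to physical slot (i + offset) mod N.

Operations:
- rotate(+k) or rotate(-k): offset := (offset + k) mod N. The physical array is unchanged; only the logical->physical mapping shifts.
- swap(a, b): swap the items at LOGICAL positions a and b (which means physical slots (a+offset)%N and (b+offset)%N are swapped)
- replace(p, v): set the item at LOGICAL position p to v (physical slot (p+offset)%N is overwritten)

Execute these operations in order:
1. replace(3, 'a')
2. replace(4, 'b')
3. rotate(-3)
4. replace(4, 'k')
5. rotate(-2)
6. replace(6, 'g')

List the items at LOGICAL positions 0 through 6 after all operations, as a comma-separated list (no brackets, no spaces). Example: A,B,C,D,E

After op 1 (replace(3, 'a')): offset=0, physical=[A,B,C,a,E,F,G], logical=[A,B,C,a,E,F,G]
After op 2 (replace(4, 'b')): offset=0, physical=[A,B,C,a,b,F,G], logical=[A,B,C,a,b,F,G]
After op 3 (rotate(-3)): offset=4, physical=[A,B,C,a,b,F,G], logical=[b,F,G,A,B,C,a]
After op 4 (replace(4, 'k')): offset=4, physical=[A,k,C,a,b,F,G], logical=[b,F,G,A,k,C,a]
After op 5 (rotate(-2)): offset=2, physical=[A,k,C,a,b,F,G], logical=[C,a,b,F,G,A,k]
After op 6 (replace(6, 'g')): offset=2, physical=[A,g,C,a,b,F,G], logical=[C,a,b,F,G,A,g]

Answer: C,a,b,F,G,A,g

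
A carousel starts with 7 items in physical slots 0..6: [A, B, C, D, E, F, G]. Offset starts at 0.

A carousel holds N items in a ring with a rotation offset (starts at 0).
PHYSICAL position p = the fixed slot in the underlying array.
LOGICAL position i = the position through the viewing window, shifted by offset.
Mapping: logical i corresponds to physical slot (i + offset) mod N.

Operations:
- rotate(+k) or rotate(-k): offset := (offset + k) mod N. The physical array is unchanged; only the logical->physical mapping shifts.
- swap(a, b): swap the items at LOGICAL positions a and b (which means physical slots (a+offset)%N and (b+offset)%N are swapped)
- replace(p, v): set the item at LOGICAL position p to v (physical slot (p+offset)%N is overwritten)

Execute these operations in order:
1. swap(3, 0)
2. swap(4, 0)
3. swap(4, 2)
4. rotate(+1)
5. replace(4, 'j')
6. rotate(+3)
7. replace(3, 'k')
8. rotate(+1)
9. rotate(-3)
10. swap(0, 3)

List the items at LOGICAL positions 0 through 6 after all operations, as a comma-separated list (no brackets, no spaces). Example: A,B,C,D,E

Answer: j,A,C,D,G,k,B

Derivation:
After op 1 (swap(3, 0)): offset=0, physical=[D,B,C,A,E,F,G], logical=[D,B,C,A,E,F,G]
After op 2 (swap(4, 0)): offset=0, physical=[E,B,C,A,D,F,G], logical=[E,B,C,A,D,F,G]
After op 3 (swap(4, 2)): offset=0, physical=[E,B,D,A,C,F,G], logical=[E,B,D,A,C,F,G]
After op 4 (rotate(+1)): offset=1, physical=[E,B,D,A,C,F,G], logical=[B,D,A,C,F,G,E]
After op 5 (replace(4, 'j')): offset=1, physical=[E,B,D,A,C,j,G], logical=[B,D,A,C,j,G,E]
After op 6 (rotate(+3)): offset=4, physical=[E,B,D,A,C,j,G], logical=[C,j,G,E,B,D,A]
After op 7 (replace(3, 'k')): offset=4, physical=[k,B,D,A,C,j,G], logical=[C,j,G,k,B,D,A]
After op 8 (rotate(+1)): offset=5, physical=[k,B,D,A,C,j,G], logical=[j,G,k,B,D,A,C]
After op 9 (rotate(-3)): offset=2, physical=[k,B,D,A,C,j,G], logical=[D,A,C,j,G,k,B]
After op 10 (swap(0, 3)): offset=2, physical=[k,B,j,A,C,D,G], logical=[j,A,C,D,G,k,B]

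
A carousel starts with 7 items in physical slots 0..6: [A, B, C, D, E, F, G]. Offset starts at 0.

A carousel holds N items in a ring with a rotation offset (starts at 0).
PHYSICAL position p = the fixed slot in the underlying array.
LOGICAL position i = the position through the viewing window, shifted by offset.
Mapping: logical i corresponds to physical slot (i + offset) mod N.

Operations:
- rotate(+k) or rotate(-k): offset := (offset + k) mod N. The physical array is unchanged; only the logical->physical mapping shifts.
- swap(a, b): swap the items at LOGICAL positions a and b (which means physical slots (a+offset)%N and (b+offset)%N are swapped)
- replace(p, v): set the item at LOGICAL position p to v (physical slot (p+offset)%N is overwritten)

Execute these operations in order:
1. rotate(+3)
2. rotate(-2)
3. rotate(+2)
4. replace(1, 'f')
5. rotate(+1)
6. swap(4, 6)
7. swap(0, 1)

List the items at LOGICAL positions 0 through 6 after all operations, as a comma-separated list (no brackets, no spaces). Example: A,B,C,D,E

Answer: F,f,G,A,D,C,B

Derivation:
After op 1 (rotate(+3)): offset=3, physical=[A,B,C,D,E,F,G], logical=[D,E,F,G,A,B,C]
After op 2 (rotate(-2)): offset=1, physical=[A,B,C,D,E,F,G], logical=[B,C,D,E,F,G,A]
After op 3 (rotate(+2)): offset=3, physical=[A,B,C,D,E,F,G], logical=[D,E,F,G,A,B,C]
After op 4 (replace(1, 'f')): offset=3, physical=[A,B,C,D,f,F,G], logical=[D,f,F,G,A,B,C]
After op 5 (rotate(+1)): offset=4, physical=[A,B,C,D,f,F,G], logical=[f,F,G,A,B,C,D]
After op 6 (swap(4, 6)): offset=4, physical=[A,D,C,B,f,F,G], logical=[f,F,G,A,D,C,B]
After op 7 (swap(0, 1)): offset=4, physical=[A,D,C,B,F,f,G], logical=[F,f,G,A,D,C,B]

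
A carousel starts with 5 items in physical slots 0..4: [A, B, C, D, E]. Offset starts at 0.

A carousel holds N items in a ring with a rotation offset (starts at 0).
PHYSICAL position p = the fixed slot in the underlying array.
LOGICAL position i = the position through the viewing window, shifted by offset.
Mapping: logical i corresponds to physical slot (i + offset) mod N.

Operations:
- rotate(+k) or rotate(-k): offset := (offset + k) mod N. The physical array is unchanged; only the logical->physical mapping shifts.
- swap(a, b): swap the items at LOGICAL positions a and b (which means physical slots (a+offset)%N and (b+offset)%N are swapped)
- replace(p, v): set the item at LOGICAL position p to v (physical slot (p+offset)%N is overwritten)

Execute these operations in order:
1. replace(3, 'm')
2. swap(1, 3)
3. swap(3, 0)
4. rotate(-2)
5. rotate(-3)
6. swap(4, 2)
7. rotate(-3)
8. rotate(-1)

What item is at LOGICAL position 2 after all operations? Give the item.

Answer: A

Derivation:
After op 1 (replace(3, 'm')): offset=0, physical=[A,B,C,m,E], logical=[A,B,C,m,E]
After op 2 (swap(1, 3)): offset=0, physical=[A,m,C,B,E], logical=[A,m,C,B,E]
After op 3 (swap(3, 0)): offset=0, physical=[B,m,C,A,E], logical=[B,m,C,A,E]
After op 4 (rotate(-2)): offset=3, physical=[B,m,C,A,E], logical=[A,E,B,m,C]
After op 5 (rotate(-3)): offset=0, physical=[B,m,C,A,E], logical=[B,m,C,A,E]
After op 6 (swap(4, 2)): offset=0, physical=[B,m,E,A,C], logical=[B,m,E,A,C]
After op 7 (rotate(-3)): offset=2, physical=[B,m,E,A,C], logical=[E,A,C,B,m]
After op 8 (rotate(-1)): offset=1, physical=[B,m,E,A,C], logical=[m,E,A,C,B]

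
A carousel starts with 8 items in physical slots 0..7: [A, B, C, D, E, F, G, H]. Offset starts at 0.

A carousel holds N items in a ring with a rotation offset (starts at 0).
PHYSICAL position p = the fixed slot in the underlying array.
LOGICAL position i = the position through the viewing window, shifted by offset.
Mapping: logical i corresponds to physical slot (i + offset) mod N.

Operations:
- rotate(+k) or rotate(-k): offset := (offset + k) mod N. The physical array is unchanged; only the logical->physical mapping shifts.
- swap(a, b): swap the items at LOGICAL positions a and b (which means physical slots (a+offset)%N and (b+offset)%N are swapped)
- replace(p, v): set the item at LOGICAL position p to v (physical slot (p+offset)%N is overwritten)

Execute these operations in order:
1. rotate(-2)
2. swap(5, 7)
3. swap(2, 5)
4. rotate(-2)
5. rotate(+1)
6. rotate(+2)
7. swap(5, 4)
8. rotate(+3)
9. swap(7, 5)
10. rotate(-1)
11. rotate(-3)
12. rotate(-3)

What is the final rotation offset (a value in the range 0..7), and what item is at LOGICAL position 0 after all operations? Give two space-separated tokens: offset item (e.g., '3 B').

Answer: 3 E

Derivation:
After op 1 (rotate(-2)): offset=6, physical=[A,B,C,D,E,F,G,H], logical=[G,H,A,B,C,D,E,F]
After op 2 (swap(5, 7)): offset=6, physical=[A,B,C,F,E,D,G,H], logical=[G,H,A,B,C,F,E,D]
After op 3 (swap(2, 5)): offset=6, physical=[F,B,C,A,E,D,G,H], logical=[G,H,F,B,C,A,E,D]
After op 4 (rotate(-2)): offset=4, physical=[F,B,C,A,E,D,G,H], logical=[E,D,G,H,F,B,C,A]
After op 5 (rotate(+1)): offset=5, physical=[F,B,C,A,E,D,G,H], logical=[D,G,H,F,B,C,A,E]
After op 6 (rotate(+2)): offset=7, physical=[F,B,C,A,E,D,G,H], logical=[H,F,B,C,A,E,D,G]
After op 7 (swap(5, 4)): offset=7, physical=[F,B,C,E,A,D,G,H], logical=[H,F,B,C,E,A,D,G]
After op 8 (rotate(+3)): offset=2, physical=[F,B,C,E,A,D,G,H], logical=[C,E,A,D,G,H,F,B]
After op 9 (swap(7, 5)): offset=2, physical=[F,H,C,E,A,D,G,B], logical=[C,E,A,D,G,B,F,H]
After op 10 (rotate(-1)): offset=1, physical=[F,H,C,E,A,D,G,B], logical=[H,C,E,A,D,G,B,F]
After op 11 (rotate(-3)): offset=6, physical=[F,H,C,E,A,D,G,B], logical=[G,B,F,H,C,E,A,D]
After op 12 (rotate(-3)): offset=3, physical=[F,H,C,E,A,D,G,B], logical=[E,A,D,G,B,F,H,C]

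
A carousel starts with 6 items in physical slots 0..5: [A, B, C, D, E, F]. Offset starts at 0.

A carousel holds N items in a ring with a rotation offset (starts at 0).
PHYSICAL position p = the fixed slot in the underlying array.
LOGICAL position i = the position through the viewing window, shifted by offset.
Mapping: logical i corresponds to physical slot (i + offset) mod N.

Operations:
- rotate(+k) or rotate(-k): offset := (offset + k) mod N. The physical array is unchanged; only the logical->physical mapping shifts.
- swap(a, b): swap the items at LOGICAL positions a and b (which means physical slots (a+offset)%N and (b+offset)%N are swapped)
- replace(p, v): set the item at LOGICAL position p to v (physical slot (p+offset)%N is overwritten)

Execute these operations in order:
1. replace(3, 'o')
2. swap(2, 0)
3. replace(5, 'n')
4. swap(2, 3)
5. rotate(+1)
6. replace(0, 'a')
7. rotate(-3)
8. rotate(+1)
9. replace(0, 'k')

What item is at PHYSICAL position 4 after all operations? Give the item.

After op 1 (replace(3, 'o')): offset=0, physical=[A,B,C,o,E,F], logical=[A,B,C,o,E,F]
After op 2 (swap(2, 0)): offset=0, physical=[C,B,A,o,E,F], logical=[C,B,A,o,E,F]
After op 3 (replace(5, 'n')): offset=0, physical=[C,B,A,o,E,n], logical=[C,B,A,o,E,n]
After op 4 (swap(2, 3)): offset=0, physical=[C,B,o,A,E,n], logical=[C,B,o,A,E,n]
After op 5 (rotate(+1)): offset=1, physical=[C,B,o,A,E,n], logical=[B,o,A,E,n,C]
After op 6 (replace(0, 'a')): offset=1, physical=[C,a,o,A,E,n], logical=[a,o,A,E,n,C]
After op 7 (rotate(-3)): offset=4, physical=[C,a,o,A,E,n], logical=[E,n,C,a,o,A]
After op 8 (rotate(+1)): offset=5, physical=[C,a,o,A,E,n], logical=[n,C,a,o,A,E]
After op 9 (replace(0, 'k')): offset=5, physical=[C,a,o,A,E,k], logical=[k,C,a,o,A,E]

Answer: E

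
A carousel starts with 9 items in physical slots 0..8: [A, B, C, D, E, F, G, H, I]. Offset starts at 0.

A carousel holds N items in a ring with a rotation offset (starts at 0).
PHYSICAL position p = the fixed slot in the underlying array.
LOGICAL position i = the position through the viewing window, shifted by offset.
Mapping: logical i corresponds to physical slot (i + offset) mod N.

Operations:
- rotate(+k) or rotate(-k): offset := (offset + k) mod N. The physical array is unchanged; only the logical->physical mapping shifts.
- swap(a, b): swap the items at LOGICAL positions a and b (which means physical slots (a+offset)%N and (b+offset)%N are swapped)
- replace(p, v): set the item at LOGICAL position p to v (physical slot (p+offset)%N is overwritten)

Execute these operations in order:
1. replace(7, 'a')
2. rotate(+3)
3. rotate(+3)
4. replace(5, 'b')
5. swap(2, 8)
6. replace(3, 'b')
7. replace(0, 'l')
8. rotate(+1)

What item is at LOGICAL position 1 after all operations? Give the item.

Answer: F

Derivation:
After op 1 (replace(7, 'a')): offset=0, physical=[A,B,C,D,E,F,G,a,I], logical=[A,B,C,D,E,F,G,a,I]
After op 2 (rotate(+3)): offset=3, physical=[A,B,C,D,E,F,G,a,I], logical=[D,E,F,G,a,I,A,B,C]
After op 3 (rotate(+3)): offset=6, physical=[A,B,C,D,E,F,G,a,I], logical=[G,a,I,A,B,C,D,E,F]
After op 4 (replace(5, 'b')): offset=6, physical=[A,B,b,D,E,F,G,a,I], logical=[G,a,I,A,B,b,D,E,F]
After op 5 (swap(2, 8)): offset=6, physical=[A,B,b,D,E,I,G,a,F], logical=[G,a,F,A,B,b,D,E,I]
After op 6 (replace(3, 'b')): offset=6, physical=[b,B,b,D,E,I,G,a,F], logical=[G,a,F,b,B,b,D,E,I]
After op 7 (replace(0, 'l')): offset=6, physical=[b,B,b,D,E,I,l,a,F], logical=[l,a,F,b,B,b,D,E,I]
After op 8 (rotate(+1)): offset=7, physical=[b,B,b,D,E,I,l,a,F], logical=[a,F,b,B,b,D,E,I,l]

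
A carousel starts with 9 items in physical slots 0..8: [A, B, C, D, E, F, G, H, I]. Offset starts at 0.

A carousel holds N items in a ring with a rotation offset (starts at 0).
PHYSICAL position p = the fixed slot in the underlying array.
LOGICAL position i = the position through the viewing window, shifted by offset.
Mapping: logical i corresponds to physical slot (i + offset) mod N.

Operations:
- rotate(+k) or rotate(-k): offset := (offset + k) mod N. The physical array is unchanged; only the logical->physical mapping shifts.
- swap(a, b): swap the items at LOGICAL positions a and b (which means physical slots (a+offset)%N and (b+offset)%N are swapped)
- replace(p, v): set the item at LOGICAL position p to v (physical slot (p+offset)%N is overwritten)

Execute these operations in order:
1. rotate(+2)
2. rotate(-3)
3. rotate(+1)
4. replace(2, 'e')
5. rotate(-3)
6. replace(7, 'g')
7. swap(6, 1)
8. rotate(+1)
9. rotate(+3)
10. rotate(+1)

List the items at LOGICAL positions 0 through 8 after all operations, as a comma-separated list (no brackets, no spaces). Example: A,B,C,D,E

After op 1 (rotate(+2)): offset=2, physical=[A,B,C,D,E,F,G,H,I], logical=[C,D,E,F,G,H,I,A,B]
After op 2 (rotate(-3)): offset=8, physical=[A,B,C,D,E,F,G,H,I], logical=[I,A,B,C,D,E,F,G,H]
After op 3 (rotate(+1)): offset=0, physical=[A,B,C,D,E,F,G,H,I], logical=[A,B,C,D,E,F,G,H,I]
After op 4 (replace(2, 'e')): offset=0, physical=[A,B,e,D,E,F,G,H,I], logical=[A,B,e,D,E,F,G,H,I]
After op 5 (rotate(-3)): offset=6, physical=[A,B,e,D,E,F,G,H,I], logical=[G,H,I,A,B,e,D,E,F]
After op 6 (replace(7, 'g')): offset=6, physical=[A,B,e,D,g,F,G,H,I], logical=[G,H,I,A,B,e,D,g,F]
After op 7 (swap(6, 1)): offset=6, physical=[A,B,e,H,g,F,G,D,I], logical=[G,D,I,A,B,e,H,g,F]
After op 8 (rotate(+1)): offset=7, physical=[A,B,e,H,g,F,G,D,I], logical=[D,I,A,B,e,H,g,F,G]
After op 9 (rotate(+3)): offset=1, physical=[A,B,e,H,g,F,G,D,I], logical=[B,e,H,g,F,G,D,I,A]
After op 10 (rotate(+1)): offset=2, physical=[A,B,e,H,g,F,G,D,I], logical=[e,H,g,F,G,D,I,A,B]

Answer: e,H,g,F,G,D,I,A,B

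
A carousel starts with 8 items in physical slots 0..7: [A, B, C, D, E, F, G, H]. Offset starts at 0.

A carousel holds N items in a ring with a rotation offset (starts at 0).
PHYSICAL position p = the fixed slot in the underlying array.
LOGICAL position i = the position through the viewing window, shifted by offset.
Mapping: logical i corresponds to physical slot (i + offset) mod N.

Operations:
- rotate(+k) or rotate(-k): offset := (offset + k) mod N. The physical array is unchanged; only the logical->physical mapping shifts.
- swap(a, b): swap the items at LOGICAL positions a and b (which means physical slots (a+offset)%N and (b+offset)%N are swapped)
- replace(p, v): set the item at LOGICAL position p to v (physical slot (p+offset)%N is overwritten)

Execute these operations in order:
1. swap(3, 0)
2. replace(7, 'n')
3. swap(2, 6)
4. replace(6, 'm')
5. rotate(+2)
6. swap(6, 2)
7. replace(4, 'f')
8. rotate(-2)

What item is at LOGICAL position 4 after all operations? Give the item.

Answer: D

Derivation:
After op 1 (swap(3, 0)): offset=0, physical=[D,B,C,A,E,F,G,H], logical=[D,B,C,A,E,F,G,H]
After op 2 (replace(7, 'n')): offset=0, physical=[D,B,C,A,E,F,G,n], logical=[D,B,C,A,E,F,G,n]
After op 3 (swap(2, 6)): offset=0, physical=[D,B,G,A,E,F,C,n], logical=[D,B,G,A,E,F,C,n]
After op 4 (replace(6, 'm')): offset=0, physical=[D,B,G,A,E,F,m,n], logical=[D,B,G,A,E,F,m,n]
After op 5 (rotate(+2)): offset=2, physical=[D,B,G,A,E,F,m,n], logical=[G,A,E,F,m,n,D,B]
After op 6 (swap(6, 2)): offset=2, physical=[E,B,G,A,D,F,m,n], logical=[G,A,D,F,m,n,E,B]
After op 7 (replace(4, 'f')): offset=2, physical=[E,B,G,A,D,F,f,n], logical=[G,A,D,F,f,n,E,B]
After op 8 (rotate(-2)): offset=0, physical=[E,B,G,A,D,F,f,n], logical=[E,B,G,A,D,F,f,n]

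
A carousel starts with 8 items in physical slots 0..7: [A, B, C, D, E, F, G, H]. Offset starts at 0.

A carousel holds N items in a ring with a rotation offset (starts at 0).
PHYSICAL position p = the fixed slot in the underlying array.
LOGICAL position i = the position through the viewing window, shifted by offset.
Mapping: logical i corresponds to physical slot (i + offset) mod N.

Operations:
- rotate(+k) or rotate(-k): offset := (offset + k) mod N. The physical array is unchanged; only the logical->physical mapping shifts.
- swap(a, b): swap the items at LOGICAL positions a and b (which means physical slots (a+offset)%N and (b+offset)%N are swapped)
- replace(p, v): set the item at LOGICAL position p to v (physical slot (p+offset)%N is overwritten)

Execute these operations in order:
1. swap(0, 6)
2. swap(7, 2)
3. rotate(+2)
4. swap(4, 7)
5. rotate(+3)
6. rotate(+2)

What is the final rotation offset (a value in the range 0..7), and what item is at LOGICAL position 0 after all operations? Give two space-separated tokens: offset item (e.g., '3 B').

After op 1 (swap(0, 6)): offset=0, physical=[G,B,C,D,E,F,A,H], logical=[G,B,C,D,E,F,A,H]
After op 2 (swap(7, 2)): offset=0, physical=[G,B,H,D,E,F,A,C], logical=[G,B,H,D,E,F,A,C]
After op 3 (rotate(+2)): offset=2, physical=[G,B,H,D,E,F,A,C], logical=[H,D,E,F,A,C,G,B]
After op 4 (swap(4, 7)): offset=2, physical=[G,A,H,D,E,F,B,C], logical=[H,D,E,F,B,C,G,A]
After op 5 (rotate(+3)): offset=5, physical=[G,A,H,D,E,F,B,C], logical=[F,B,C,G,A,H,D,E]
After op 6 (rotate(+2)): offset=7, physical=[G,A,H,D,E,F,B,C], logical=[C,G,A,H,D,E,F,B]

Answer: 7 C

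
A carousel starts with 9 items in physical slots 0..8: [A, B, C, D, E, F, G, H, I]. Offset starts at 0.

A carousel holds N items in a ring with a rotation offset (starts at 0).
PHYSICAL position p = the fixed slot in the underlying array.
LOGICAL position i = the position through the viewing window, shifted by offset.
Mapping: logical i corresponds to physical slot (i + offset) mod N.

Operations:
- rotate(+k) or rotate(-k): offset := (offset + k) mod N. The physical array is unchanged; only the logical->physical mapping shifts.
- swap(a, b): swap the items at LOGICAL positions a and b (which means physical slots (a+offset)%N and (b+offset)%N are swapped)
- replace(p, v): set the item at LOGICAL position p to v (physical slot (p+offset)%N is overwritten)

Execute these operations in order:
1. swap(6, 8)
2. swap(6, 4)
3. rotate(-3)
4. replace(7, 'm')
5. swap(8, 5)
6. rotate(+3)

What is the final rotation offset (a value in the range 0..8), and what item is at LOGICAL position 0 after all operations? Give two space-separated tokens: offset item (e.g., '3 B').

After op 1 (swap(6, 8)): offset=0, physical=[A,B,C,D,E,F,I,H,G], logical=[A,B,C,D,E,F,I,H,G]
After op 2 (swap(6, 4)): offset=0, physical=[A,B,C,D,I,F,E,H,G], logical=[A,B,C,D,I,F,E,H,G]
After op 3 (rotate(-3)): offset=6, physical=[A,B,C,D,I,F,E,H,G], logical=[E,H,G,A,B,C,D,I,F]
After op 4 (replace(7, 'm')): offset=6, physical=[A,B,C,D,m,F,E,H,G], logical=[E,H,G,A,B,C,D,m,F]
After op 5 (swap(8, 5)): offset=6, physical=[A,B,F,D,m,C,E,H,G], logical=[E,H,G,A,B,F,D,m,C]
After op 6 (rotate(+3)): offset=0, physical=[A,B,F,D,m,C,E,H,G], logical=[A,B,F,D,m,C,E,H,G]

Answer: 0 A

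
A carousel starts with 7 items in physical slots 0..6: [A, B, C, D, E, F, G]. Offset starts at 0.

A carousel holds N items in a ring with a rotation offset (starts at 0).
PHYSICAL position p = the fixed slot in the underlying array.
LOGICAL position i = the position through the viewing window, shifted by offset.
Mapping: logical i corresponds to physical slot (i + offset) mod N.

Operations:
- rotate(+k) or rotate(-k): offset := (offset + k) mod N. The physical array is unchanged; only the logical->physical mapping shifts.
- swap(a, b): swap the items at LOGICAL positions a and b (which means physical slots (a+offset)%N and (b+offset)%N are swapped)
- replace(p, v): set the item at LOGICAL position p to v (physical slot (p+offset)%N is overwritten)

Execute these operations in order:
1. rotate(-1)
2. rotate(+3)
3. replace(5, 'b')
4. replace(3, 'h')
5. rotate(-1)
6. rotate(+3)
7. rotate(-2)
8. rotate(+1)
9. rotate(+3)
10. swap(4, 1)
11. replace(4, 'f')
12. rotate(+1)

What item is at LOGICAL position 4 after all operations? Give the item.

Answer: E

Derivation:
After op 1 (rotate(-1)): offset=6, physical=[A,B,C,D,E,F,G], logical=[G,A,B,C,D,E,F]
After op 2 (rotate(+3)): offset=2, physical=[A,B,C,D,E,F,G], logical=[C,D,E,F,G,A,B]
After op 3 (replace(5, 'b')): offset=2, physical=[b,B,C,D,E,F,G], logical=[C,D,E,F,G,b,B]
After op 4 (replace(3, 'h')): offset=2, physical=[b,B,C,D,E,h,G], logical=[C,D,E,h,G,b,B]
After op 5 (rotate(-1)): offset=1, physical=[b,B,C,D,E,h,G], logical=[B,C,D,E,h,G,b]
After op 6 (rotate(+3)): offset=4, physical=[b,B,C,D,E,h,G], logical=[E,h,G,b,B,C,D]
After op 7 (rotate(-2)): offset=2, physical=[b,B,C,D,E,h,G], logical=[C,D,E,h,G,b,B]
After op 8 (rotate(+1)): offset=3, physical=[b,B,C,D,E,h,G], logical=[D,E,h,G,b,B,C]
After op 9 (rotate(+3)): offset=6, physical=[b,B,C,D,E,h,G], logical=[G,b,B,C,D,E,h]
After op 10 (swap(4, 1)): offset=6, physical=[D,B,C,b,E,h,G], logical=[G,D,B,C,b,E,h]
After op 11 (replace(4, 'f')): offset=6, physical=[D,B,C,f,E,h,G], logical=[G,D,B,C,f,E,h]
After op 12 (rotate(+1)): offset=0, physical=[D,B,C,f,E,h,G], logical=[D,B,C,f,E,h,G]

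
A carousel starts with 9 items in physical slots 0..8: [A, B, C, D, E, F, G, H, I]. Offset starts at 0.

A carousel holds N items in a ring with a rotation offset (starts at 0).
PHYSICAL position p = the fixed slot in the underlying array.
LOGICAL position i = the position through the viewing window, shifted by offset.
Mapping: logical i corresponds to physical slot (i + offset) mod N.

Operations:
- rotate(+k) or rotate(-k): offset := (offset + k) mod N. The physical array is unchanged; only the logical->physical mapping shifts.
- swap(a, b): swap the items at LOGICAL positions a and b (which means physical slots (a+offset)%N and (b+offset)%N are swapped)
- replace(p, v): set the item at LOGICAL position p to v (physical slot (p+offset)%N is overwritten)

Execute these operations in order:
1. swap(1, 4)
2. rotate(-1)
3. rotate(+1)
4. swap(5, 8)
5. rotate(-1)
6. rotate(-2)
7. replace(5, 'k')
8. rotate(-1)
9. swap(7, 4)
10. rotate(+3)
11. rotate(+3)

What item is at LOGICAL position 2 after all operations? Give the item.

After op 1 (swap(1, 4)): offset=0, physical=[A,E,C,D,B,F,G,H,I], logical=[A,E,C,D,B,F,G,H,I]
After op 2 (rotate(-1)): offset=8, physical=[A,E,C,D,B,F,G,H,I], logical=[I,A,E,C,D,B,F,G,H]
After op 3 (rotate(+1)): offset=0, physical=[A,E,C,D,B,F,G,H,I], logical=[A,E,C,D,B,F,G,H,I]
After op 4 (swap(5, 8)): offset=0, physical=[A,E,C,D,B,I,G,H,F], logical=[A,E,C,D,B,I,G,H,F]
After op 5 (rotate(-1)): offset=8, physical=[A,E,C,D,B,I,G,H,F], logical=[F,A,E,C,D,B,I,G,H]
After op 6 (rotate(-2)): offset=6, physical=[A,E,C,D,B,I,G,H,F], logical=[G,H,F,A,E,C,D,B,I]
After op 7 (replace(5, 'k')): offset=6, physical=[A,E,k,D,B,I,G,H,F], logical=[G,H,F,A,E,k,D,B,I]
After op 8 (rotate(-1)): offset=5, physical=[A,E,k,D,B,I,G,H,F], logical=[I,G,H,F,A,E,k,D,B]
After op 9 (swap(7, 4)): offset=5, physical=[D,E,k,A,B,I,G,H,F], logical=[I,G,H,F,D,E,k,A,B]
After op 10 (rotate(+3)): offset=8, physical=[D,E,k,A,B,I,G,H,F], logical=[F,D,E,k,A,B,I,G,H]
After op 11 (rotate(+3)): offset=2, physical=[D,E,k,A,B,I,G,H,F], logical=[k,A,B,I,G,H,F,D,E]

Answer: B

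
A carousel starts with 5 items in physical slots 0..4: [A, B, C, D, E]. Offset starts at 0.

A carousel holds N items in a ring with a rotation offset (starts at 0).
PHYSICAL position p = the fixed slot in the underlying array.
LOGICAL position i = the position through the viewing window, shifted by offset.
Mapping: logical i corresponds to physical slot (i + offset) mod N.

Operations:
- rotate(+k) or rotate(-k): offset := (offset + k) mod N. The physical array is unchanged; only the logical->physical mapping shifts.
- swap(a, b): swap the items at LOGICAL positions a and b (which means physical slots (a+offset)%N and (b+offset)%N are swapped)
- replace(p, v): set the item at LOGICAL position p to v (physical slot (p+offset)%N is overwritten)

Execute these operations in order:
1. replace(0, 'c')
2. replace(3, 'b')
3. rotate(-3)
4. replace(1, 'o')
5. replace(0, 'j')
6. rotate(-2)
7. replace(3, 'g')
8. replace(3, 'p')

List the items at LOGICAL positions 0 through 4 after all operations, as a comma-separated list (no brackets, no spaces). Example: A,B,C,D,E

After op 1 (replace(0, 'c')): offset=0, physical=[c,B,C,D,E], logical=[c,B,C,D,E]
After op 2 (replace(3, 'b')): offset=0, physical=[c,B,C,b,E], logical=[c,B,C,b,E]
After op 3 (rotate(-3)): offset=2, physical=[c,B,C,b,E], logical=[C,b,E,c,B]
After op 4 (replace(1, 'o')): offset=2, physical=[c,B,C,o,E], logical=[C,o,E,c,B]
After op 5 (replace(0, 'j')): offset=2, physical=[c,B,j,o,E], logical=[j,o,E,c,B]
After op 6 (rotate(-2)): offset=0, physical=[c,B,j,o,E], logical=[c,B,j,o,E]
After op 7 (replace(3, 'g')): offset=0, physical=[c,B,j,g,E], logical=[c,B,j,g,E]
After op 8 (replace(3, 'p')): offset=0, physical=[c,B,j,p,E], logical=[c,B,j,p,E]

Answer: c,B,j,p,E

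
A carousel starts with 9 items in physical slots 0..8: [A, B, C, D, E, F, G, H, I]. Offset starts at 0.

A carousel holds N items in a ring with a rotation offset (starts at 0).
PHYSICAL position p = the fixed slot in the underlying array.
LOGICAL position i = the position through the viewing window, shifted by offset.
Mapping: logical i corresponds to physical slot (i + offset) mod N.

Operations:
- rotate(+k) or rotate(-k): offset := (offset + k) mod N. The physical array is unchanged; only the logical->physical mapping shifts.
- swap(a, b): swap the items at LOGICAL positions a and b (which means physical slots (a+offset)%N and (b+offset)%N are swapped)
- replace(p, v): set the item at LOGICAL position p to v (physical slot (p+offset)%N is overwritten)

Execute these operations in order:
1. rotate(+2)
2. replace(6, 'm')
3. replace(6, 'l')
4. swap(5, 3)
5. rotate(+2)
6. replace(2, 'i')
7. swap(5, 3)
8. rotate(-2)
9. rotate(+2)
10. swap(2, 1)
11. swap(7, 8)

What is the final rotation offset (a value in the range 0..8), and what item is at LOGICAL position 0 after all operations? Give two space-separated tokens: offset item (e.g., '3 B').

Answer: 4 E

Derivation:
After op 1 (rotate(+2)): offset=2, physical=[A,B,C,D,E,F,G,H,I], logical=[C,D,E,F,G,H,I,A,B]
After op 2 (replace(6, 'm')): offset=2, physical=[A,B,C,D,E,F,G,H,m], logical=[C,D,E,F,G,H,m,A,B]
After op 3 (replace(6, 'l')): offset=2, physical=[A,B,C,D,E,F,G,H,l], logical=[C,D,E,F,G,H,l,A,B]
After op 4 (swap(5, 3)): offset=2, physical=[A,B,C,D,E,H,G,F,l], logical=[C,D,E,H,G,F,l,A,B]
After op 5 (rotate(+2)): offset=4, physical=[A,B,C,D,E,H,G,F,l], logical=[E,H,G,F,l,A,B,C,D]
After op 6 (replace(2, 'i')): offset=4, physical=[A,B,C,D,E,H,i,F,l], logical=[E,H,i,F,l,A,B,C,D]
After op 7 (swap(5, 3)): offset=4, physical=[F,B,C,D,E,H,i,A,l], logical=[E,H,i,A,l,F,B,C,D]
After op 8 (rotate(-2)): offset=2, physical=[F,B,C,D,E,H,i,A,l], logical=[C,D,E,H,i,A,l,F,B]
After op 9 (rotate(+2)): offset=4, physical=[F,B,C,D,E,H,i,A,l], logical=[E,H,i,A,l,F,B,C,D]
After op 10 (swap(2, 1)): offset=4, physical=[F,B,C,D,E,i,H,A,l], logical=[E,i,H,A,l,F,B,C,D]
After op 11 (swap(7, 8)): offset=4, physical=[F,B,D,C,E,i,H,A,l], logical=[E,i,H,A,l,F,B,D,C]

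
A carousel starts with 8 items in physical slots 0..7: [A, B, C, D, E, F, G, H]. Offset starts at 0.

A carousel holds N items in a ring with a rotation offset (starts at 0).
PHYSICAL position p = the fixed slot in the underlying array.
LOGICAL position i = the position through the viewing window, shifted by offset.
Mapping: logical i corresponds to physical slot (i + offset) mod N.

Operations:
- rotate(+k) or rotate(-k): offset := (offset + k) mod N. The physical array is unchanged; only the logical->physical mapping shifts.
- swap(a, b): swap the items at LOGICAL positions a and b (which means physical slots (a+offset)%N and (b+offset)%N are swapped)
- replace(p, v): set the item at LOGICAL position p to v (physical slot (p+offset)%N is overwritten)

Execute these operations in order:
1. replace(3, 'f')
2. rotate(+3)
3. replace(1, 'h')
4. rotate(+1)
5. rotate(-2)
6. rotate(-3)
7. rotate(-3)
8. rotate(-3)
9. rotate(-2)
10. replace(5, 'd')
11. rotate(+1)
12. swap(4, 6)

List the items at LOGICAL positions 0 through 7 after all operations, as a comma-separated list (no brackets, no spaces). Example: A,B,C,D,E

After op 1 (replace(3, 'f')): offset=0, physical=[A,B,C,f,E,F,G,H], logical=[A,B,C,f,E,F,G,H]
After op 2 (rotate(+3)): offset=3, physical=[A,B,C,f,E,F,G,H], logical=[f,E,F,G,H,A,B,C]
After op 3 (replace(1, 'h')): offset=3, physical=[A,B,C,f,h,F,G,H], logical=[f,h,F,G,H,A,B,C]
After op 4 (rotate(+1)): offset=4, physical=[A,B,C,f,h,F,G,H], logical=[h,F,G,H,A,B,C,f]
After op 5 (rotate(-2)): offset=2, physical=[A,B,C,f,h,F,G,H], logical=[C,f,h,F,G,H,A,B]
After op 6 (rotate(-3)): offset=7, physical=[A,B,C,f,h,F,G,H], logical=[H,A,B,C,f,h,F,G]
After op 7 (rotate(-3)): offset=4, physical=[A,B,C,f,h,F,G,H], logical=[h,F,G,H,A,B,C,f]
After op 8 (rotate(-3)): offset=1, physical=[A,B,C,f,h,F,G,H], logical=[B,C,f,h,F,G,H,A]
After op 9 (rotate(-2)): offset=7, physical=[A,B,C,f,h,F,G,H], logical=[H,A,B,C,f,h,F,G]
After op 10 (replace(5, 'd')): offset=7, physical=[A,B,C,f,d,F,G,H], logical=[H,A,B,C,f,d,F,G]
After op 11 (rotate(+1)): offset=0, physical=[A,B,C,f,d,F,G,H], logical=[A,B,C,f,d,F,G,H]
After op 12 (swap(4, 6)): offset=0, physical=[A,B,C,f,G,F,d,H], logical=[A,B,C,f,G,F,d,H]

Answer: A,B,C,f,G,F,d,H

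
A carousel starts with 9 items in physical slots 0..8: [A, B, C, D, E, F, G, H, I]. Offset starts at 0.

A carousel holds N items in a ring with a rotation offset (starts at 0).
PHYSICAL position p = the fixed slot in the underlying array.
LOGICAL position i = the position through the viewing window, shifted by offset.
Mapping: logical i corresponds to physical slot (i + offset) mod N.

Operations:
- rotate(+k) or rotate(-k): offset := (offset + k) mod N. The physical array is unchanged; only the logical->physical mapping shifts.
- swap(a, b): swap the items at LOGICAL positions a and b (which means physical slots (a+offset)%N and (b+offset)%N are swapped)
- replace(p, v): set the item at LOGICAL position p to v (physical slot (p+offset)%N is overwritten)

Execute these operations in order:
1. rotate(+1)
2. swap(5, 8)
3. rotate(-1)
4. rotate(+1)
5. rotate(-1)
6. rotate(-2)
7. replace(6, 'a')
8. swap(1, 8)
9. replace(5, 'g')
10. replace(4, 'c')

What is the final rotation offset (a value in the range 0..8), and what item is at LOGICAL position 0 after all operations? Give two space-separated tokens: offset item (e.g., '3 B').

After op 1 (rotate(+1)): offset=1, physical=[A,B,C,D,E,F,G,H,I], logical=[B,C,D,E,F,G,H,I,A]
After op 2 (swap(5, 8)): offset=1, physical=[G,B,C,D,E,F,A,H,I], logical=[B,C,D,E,F,A,H,I,G]
After op 3 (rotate(-1)): offset=0, physical=[G,B,C,D,E,F,A,H,I], logical=[G,B,C,D,E,F,A,H,I]
After op 4 (rotate(+1)): offset=1, physical=[G,B,C,D,E,F,A,H,I], logical=[B,C,D,E,F,A,H,I,G]
After op 5 (rotate(-1)): offset=0, physical=[G,B,C,D,E,F,A,H,I], logical=[G,B,C,D,E,F,A,H,I]
After op 6 (rotate(-2)): offset=7, physical=[G,B,C,D,E,F,A,H,I], logical=[H,I,G,B,C,D,E,F,A]
After op 7 (replace(6, 'a')): offset=7, physical=[G,B,C,D,a,F,A,H,I], logical=[H,I,G,B,C,D,a,F,A]
After op 8 (swap(1, 8)): offset=7, physical=[G,B,C,D,a,F,I,H,A], logical=[H,A,G,B,C,D,a,F,I]
After op 9 (replace(5, 'g')): offset=7, physical=[G,B,C,g,a,F,I,H,A], logical=[H,A,G,B,C,g,a,F,I]
After op 10 (replace(4, 'c')): offset=7, physical=[G,B,c,g,a,F,I,H,A], logical=[H,A,G,B,c,g,a,F,I]

Answer: 7 H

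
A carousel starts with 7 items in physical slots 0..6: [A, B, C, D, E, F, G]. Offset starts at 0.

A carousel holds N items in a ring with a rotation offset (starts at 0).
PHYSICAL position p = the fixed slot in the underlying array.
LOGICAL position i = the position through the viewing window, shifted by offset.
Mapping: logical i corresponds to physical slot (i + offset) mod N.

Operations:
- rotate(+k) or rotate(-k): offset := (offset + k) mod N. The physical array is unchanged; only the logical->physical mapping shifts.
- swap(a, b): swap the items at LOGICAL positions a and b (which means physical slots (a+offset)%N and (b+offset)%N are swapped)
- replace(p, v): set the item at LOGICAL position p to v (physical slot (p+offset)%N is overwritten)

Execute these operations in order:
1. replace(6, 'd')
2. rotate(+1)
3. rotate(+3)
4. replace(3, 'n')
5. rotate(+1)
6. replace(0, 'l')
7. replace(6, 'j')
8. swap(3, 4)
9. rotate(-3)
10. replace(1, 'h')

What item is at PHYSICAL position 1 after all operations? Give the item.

Answer: C

Derivation:
After op 1 (replace(6, 'd')): offset=0, physical=[A,B,C,D,E,F,d], logical=[A,B,C,D,E,F,d]
After op 2 (rotate(+1)): offset=1, physical=[A,B,C,D,E,F,d], logical=[B,C,D,E,F,d,A]
After op 3 (rotate(+3)): offset=4, physical=[A,B,C,D,E,F,d], logical=[E,F,d,A,B,C,D]
After op 4 (replace(3, 'n')): offset=4, physical=[n,B,C,D,E,F,d], logical=[E,F,d,n,B,C,D]
After op 5 (rotate(+1)): offset=5, physical=[n,B,C,D,E,F,d], logical=[F,d,n,B,C,D,E]
After op 6 (replace(0, 'l')): offset=5, physical=[n,B,C,D,E,l,d], logical=[l,d,n,B,C,D,E]
After op 7 (replace(6, 'j')): offset=5, physical=[n,B,C,D,j,l,d], logical=[l,d,n,B,C,D,j]
After op 8 (swap(3, 4)): offset=5, physical=[n,C,B,D,j,l,d], logical=[l,d,n,C,B,D,j]
After op 9 (rotate(-3)): offset=2, physical=[n,C,B,D,j,l,d], logical=[B,D,j,l,d,n,C]
After op 10 (replace(1, 'h')): offset=2, physical=[n,C,B,h,j,l,d], logical=[B,h,j,l,d,n,C]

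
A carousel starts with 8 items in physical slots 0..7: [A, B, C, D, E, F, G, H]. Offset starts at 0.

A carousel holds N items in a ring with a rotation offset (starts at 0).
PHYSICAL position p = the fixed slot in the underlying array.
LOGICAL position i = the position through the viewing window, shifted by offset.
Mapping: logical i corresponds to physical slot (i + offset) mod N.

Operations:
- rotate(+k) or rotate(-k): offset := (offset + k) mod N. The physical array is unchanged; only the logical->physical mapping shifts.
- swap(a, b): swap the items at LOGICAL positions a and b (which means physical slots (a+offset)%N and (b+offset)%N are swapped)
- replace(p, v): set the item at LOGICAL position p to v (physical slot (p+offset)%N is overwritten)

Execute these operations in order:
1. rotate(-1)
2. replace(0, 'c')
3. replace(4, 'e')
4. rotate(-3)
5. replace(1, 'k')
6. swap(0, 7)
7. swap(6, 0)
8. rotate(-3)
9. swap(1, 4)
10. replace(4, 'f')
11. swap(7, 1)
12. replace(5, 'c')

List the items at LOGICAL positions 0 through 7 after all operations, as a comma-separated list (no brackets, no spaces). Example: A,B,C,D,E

After op 1 (rotate(-1)): offset=7, physical=[A,B,C,D,E,F,G,H], logical=[H,A,B,C,D,E,F,G]
After op 2 (replace(0, 'c')): offset=7, physical=[A,B,C,D,E,F,G,c], logical=[c,A,B,C,D,E,F,G]
After op 3 (replace(4, 'e')): offset=7, physical=[A,B,C,e,E,F,G,c], logical=[c,A,B,C,e,E,F,G]
After op 4 (rotate(-3)): offset=4, physical=[A,B,C,e,E,F,G,c], logical=[E,F,G,c,A,B,C,e]
After op 5 (replace(1, 'k')): offset=4, physical=[A,B,C,e,E,k,G,c], logical=[E,k,G,c,A,B,C,e]
After op 6 (swap(0, 7)): offset=4, physical=[A,B,C,E,e,k,G,c], logical=[e,k,G,c,A,B,C,E]
After op 7 (swap(6, 0)): offset=4, physical=[A,B,e,E,C,k,G,c], logical=[C,k,G,c,A,B,e,E]
After op 8 (rotate(-3)): offset=1, physical=[A,B,e,E,C,k,G,c], logical=[B,e,E,C,k,G,c,A]
After op 9 (swap(1, 4)): offset=1, physical=[A,B,k,E,C,e,G,c], logical=[B,k,E,C,e,G,c,A]
After op 10 (replace(4, 'f')): offset=1, physical=[A,B,k,E,C,f,G,c], logical=[B,k,E,C,f,G,c,A]
After op 11 (swap(7, 1)): offset=1, physical=[k,B,A,E,C,f,G,c], logical=[B,A,E,C,f,G,c,k]
After op 12 (replace(5, 'c')): offset=1, physical=[k,B,A,E,C,f,c,c], logical=[B,A,E,C,f,c,c,k]

Answer: B,A,E,C,f,c,c,k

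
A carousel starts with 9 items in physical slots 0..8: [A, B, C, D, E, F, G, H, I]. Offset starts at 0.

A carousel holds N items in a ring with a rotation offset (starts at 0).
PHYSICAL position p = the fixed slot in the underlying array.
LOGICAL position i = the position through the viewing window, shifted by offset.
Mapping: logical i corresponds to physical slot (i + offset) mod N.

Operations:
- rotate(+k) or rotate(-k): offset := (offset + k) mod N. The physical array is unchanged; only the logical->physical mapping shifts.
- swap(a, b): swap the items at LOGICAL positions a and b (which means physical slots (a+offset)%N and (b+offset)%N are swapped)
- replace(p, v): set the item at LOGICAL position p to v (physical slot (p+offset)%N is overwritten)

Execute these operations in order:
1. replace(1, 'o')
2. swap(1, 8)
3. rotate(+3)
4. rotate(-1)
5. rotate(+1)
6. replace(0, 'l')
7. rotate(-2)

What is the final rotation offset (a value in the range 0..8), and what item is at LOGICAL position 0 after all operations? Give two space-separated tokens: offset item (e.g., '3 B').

After op 1 (replace(1, 'o')): offset=0, physical=[A,o,C,D,E,F,G,H,I], logical=[A,o,C,D,E,F,G,H,I]
After op 2 (swap(1, 8)): offset=0, physical=[A,I,C,D,E,F,G,H,o], logical=[A,I,C,D,E,F,G,H,o]
After op 3 (rotate(+3)): offset=3, physical=[A,I,C,D,E,F,G,H,o], logical=[D,E,F,G,H,o,A,I,C]
After op 4 (rotate(-1)): offset=2, physical=[A,I,C,D,E,F,G,H,o], logical=[C,D,E,F,G,H,o,A,I]
After op 5 (rotate(+1)): offset=3, physical=[A,I,C,D,E,F,G,H,o], logical=[D,E,F,G,H,o,A,I,C]
After op 6 (replace(0, 'l')): offset=3, physical=[A,I,C,l,E,F,G,H,o], logical=[l,E,F,G,H,o,A,I,C]
After op 7 (rotate(-2)): offset=1, physical=[A,I,C,l,E,F,G,H,o], logical=[I,C,l,E,F,G,H,o,A]

Answer: 1 I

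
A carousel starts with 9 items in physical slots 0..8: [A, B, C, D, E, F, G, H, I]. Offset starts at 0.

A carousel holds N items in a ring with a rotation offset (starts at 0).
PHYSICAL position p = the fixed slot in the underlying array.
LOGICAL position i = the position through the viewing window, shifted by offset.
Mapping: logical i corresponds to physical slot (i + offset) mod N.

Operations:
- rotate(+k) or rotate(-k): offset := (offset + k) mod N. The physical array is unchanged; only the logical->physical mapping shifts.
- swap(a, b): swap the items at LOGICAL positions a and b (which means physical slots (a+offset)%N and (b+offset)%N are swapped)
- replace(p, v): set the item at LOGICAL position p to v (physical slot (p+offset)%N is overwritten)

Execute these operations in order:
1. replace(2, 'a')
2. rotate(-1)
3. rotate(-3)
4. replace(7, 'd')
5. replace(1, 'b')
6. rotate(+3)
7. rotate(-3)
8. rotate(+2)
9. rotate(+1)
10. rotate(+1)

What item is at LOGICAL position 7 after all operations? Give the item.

Answer: H

Derivation:
After op 1 (replace(2, 'a')): offset=0, physical=[A,B,a,D,E,F,G,H,I], logical=[A,B,a,D,E,F,G,H,I]
After op 2 (rotate(-1)): offset=8, physical=[A,B,a,D,E,F,G,H,I], logical=[I,A,B,a,D,E,F,G,H]
After op 3 (rotate(-3)): offset=5, physical=[A,B,a,D,E,F,G,H,I], logical=[F,G,H,I,A,B,a,D,E]
After op 4 (replace(7, 'd')): offset=5, physical=[A,B,a,d,E,F,G,H,I], logical=[F,G,H,I,A,B,a,d,E]
After op 5 (replace(1, 'b')): offset=5, physical=[A,B,a,d,E,F,b,H,I], logical=[F,b,H,I,A,B,a,d,E]
After op 6 (rotate(+3)): offset=8, physical=[A,B,a,d,E,F,b,H,I], logical=[I,A,B,a,d,E,F,b,H]
After op 7 (rotate(-3)): offset=5, physical=[A,B,a,d,E,F,b,H,I], logical=[F,b,H,I,A,B,a,d,E]
After op 8 (rotate(+2)): offset=7, physical=[A,B,a,d,E,F,b,H,I], logical=[H,I,A,B,a,d,E,F,b]
After op 9 (rotate(+1)): offset=8, physical=[A,B,a,d,E,F,b,H,I], logical=[I,A,B,a,d,E,F,b,H]
After op 10 (rotate(+1)): offset=0, physical=[A,B,a,d,E,F,b,H,I], logical=[A,B,a,d,E,F,b,H,I]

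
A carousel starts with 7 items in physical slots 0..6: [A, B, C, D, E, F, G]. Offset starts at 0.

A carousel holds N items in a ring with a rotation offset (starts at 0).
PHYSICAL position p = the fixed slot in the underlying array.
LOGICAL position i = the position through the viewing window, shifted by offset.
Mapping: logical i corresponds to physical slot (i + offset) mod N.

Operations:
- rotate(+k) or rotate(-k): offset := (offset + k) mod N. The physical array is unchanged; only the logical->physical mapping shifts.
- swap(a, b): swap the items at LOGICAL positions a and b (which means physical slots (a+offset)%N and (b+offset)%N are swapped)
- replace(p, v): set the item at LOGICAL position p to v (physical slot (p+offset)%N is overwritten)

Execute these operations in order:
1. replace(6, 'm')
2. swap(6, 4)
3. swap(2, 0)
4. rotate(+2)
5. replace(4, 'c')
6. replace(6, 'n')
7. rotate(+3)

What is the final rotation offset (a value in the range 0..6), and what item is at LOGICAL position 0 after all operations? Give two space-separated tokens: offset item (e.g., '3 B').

After op 1 (replace(6, 'm')): offset=0, physical=[A,B,C,D,E,F,m], logical=[A,B,C,D,E,F,m]
After op 2 (swap(6, 4)): offset=0, physical=[A,B,C,D,m,F,E], logical=[A,B,C,D,m,F,E]
After op 3 (swap(2, 0)): offset=0, physical=[C,B,A,D,m,F,E], logical=[C,B,A,D,m,F,E]
After op 4 (rotate(+2)): offset=2, physical=[C,B,A,D,m,F,E], logical=[A,D,m,F,E,C,B]
After op 5 (replace(4, 'c')): offset=2, physical=[C,B,A,D,m,F,c], logical=[A,D,m,F,c,C,B]
After op 6 (replace(6, 'n')): offset=2, physical=[C,n,A,D,m,F,c], logical=[A,D,m,F,c,C,n]
After op 7 (rotate(+3)): offset=5, physical=[C,n,A,D,m,F,c], logical=[F,c,C,n,A,D,m]

Answer: 5 F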